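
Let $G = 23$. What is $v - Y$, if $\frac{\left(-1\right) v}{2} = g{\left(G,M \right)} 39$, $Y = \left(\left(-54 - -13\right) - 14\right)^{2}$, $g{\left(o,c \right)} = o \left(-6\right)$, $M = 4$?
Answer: $7739$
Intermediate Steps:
$g{\left(o,c \right)} = - 6 o$
$Y = 3025$ ($Y = \left(\left(-54 + 13\right) - 14\right)^{2} = \left(-41 - 14\right)^{2} = \left(-55\right)^{2} = 3025$)
$v = 10764$ ($v = - 2 \left(-6\right) 23 \cdot 39 = - 2 \left(\left(-138\right) 39\right) = \left(-2\right) \left(-5382\right) = 10764$)
$v - Y = 10764 - 3025 = 7739$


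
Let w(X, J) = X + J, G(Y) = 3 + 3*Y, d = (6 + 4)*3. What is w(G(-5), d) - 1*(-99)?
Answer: 117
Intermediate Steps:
d = 30 (d = 10*3 = 30)
w(X, J) = J + X
w(G(-5), d) - 1*(-99) = (30 + (3 + 3*(-5))) - 1*(-99) = (30 + (3 - 15)) + 99 = (30 - 12) + 99 = 18 + 99 = 117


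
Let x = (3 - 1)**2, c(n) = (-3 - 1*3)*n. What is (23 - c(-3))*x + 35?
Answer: 55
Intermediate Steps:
c(n) = -6*n (c(n) = (-3 - 3)*n = -6*n)
x = 4 (x = 2**2 = 4)
(23 - c(-3))*x + 35 = (23 - (-6)*(-3))*4 + 35 = (23 - 1*18)*4 + 35 = (23 - 18)*4 + 35 = 5*4 + 35 = 20 + 35 = 55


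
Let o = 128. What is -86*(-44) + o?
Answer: 3912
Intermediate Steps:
-86*(-44) + o = -86*(-44) + 128 = 3784 + 128 = 3912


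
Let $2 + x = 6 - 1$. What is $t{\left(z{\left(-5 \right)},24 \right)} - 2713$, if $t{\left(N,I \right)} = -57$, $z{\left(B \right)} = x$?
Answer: $-2770$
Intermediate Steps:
$x = 3$ ($x = -2 + \left(6 - 1\right) = -2 + 5 = 3$)
$z{\left(B \right)} = 3$
$t{\left(z{\left(-5 \right)},24 \right)} - 2713 = -57 - 2713 = -2770$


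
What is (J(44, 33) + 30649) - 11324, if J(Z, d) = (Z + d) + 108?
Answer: 19510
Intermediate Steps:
J(Z, d) = 108 + Z + d
(J(44, 33) + 30649) - 11324 = ((108 + 44 + 33) + 30649) - 11324 = (185 + 30649) - 11324 = 30834 - 11324 = 19510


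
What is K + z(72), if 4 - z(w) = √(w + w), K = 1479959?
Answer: 1479951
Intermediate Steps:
z(w) = 4 - √2*√w (z(w) = 4 - √(w + w) = 4 - √(2*w) = 4 - √2*√w)
K + z(72) = 1479959 + (4 - √2*√72) = 1479959 + (4 - √2*6*√2) = 1479959 + (4 - 12) = 1479959 - 8 = 1479951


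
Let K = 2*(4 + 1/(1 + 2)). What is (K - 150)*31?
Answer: -13144/3 ≈ -4381.3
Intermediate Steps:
K = 26/3 (K = 2*(4 + 1/3) = 2*(4 + ⅓) = 2*(13/3) = 26/3 ≈ 8.6667)
(K - 150)*31 = (26/3 - 150)*31 = -424/3*31 = -13144/3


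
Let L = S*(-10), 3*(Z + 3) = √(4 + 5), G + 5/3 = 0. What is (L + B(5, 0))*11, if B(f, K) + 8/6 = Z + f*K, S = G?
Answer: 440/3 ≈ 146.67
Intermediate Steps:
G = -5/3 (G = -5/3 + 0 = -5/3 ≈ -1.6667)
S = -5/3 ≈ -1.6667
Z = -2 (Z = -3 + √(4 + 5)/3 = -3 + √9/3 = -3 + (⅓)*3 = -3 + 1 = -2)
L = 50/3 (L = -5/3*(-10) = 50/3 ≈ 16.667)
B(f, K) = -10/3 + K*f (B(f, K) = -4/3 + (-2 + f*K) = -4/3 + (-2 + K*f) = -10/3 + K*f)
(L + B(5, 0))*11 = (50/3 + (-10/3 + 0*5))*11 = (50/3 + (-10/3 + 0))*11 = (50/3 - 10/3)*11 = (40/3)*11 = 440/3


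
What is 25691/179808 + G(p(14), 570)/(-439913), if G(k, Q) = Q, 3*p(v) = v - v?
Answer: 11199314323/79099876704 ≈ 0.14158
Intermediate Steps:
p(v) = 0 (p(v) = (v - v)/3 = (⅓)*0 = 0)
25691/179808 + G(p(14), 570)/(-439913) = 25691/179808 + 570/(-439913) = 25691*(1/179808) + 570*(-1/439913) = 25691/179808 - 570/439913 = 11199314323/79099876704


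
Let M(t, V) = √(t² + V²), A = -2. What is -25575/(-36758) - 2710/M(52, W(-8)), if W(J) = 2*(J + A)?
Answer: 25575/36758 - 1355*√194/388 ≈ -47.946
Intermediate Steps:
W(J) = -4 + 2*J (W(J) = 2*(J - 2) = 2*(-2 + J) = -4 + 2*J)
M(t, V) = √(V² + t²)
-25575/(-36758) - 2710/M(52, W(-8)) = -25575/(-36758) - 2710/√((-4 + 2*(-8))² + 52²) = -25575*(-1/36758) - 2710/√((-4 - 16)² + 2704) = 25575/36758 - 2710/√((-20)² + 2704) = 25575/36758 - 2710/√(400 + 2704) = 25575/36758 - 2710*√194/776 = 25575/36758 - 1355*√194/388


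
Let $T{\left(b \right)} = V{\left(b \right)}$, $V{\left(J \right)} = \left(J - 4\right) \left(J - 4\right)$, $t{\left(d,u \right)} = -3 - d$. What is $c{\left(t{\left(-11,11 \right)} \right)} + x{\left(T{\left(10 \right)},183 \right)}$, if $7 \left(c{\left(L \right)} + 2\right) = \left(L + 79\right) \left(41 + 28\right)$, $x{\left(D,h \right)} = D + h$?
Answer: $\frac{7522}{7} \approx 1074.6$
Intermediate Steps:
$V{\left(J \right)} = \left(-4 + J\right)^{2}$ ($V{\left(J \right)} = \left(-4 + J\right) \left(-4 + J\right) = \left(-4 + J\right)^{2}$)
$T{\left(b \right)} = \left(-4 + b\right)^{2}$
$c{\left(L \right)} = \frac{5437}{7} + \frac{69 L}{7}$ ($c{\left(L \right)} = -2 + \frac{\left(L + 79\right) \left(41 + 28\right)}{7} = -2 + \frac{\left(79 + L\right) 69}{7} = -2 + \frac{5451 + 69 L}{7} = -2 + \left(\frac{5451}{7} + \frac{69 L}{7}\right) = \frac{5437}{7} + \frac{69 L}{7}$)
$c{\left(t{\left(-11,11 \right)} \right)} + x{\left(T{\left(10 \right)},183 \right)} = \left(\frac{5437}{7} + \frac{69 \left(-3 - -11\right)}{7}\right) + \left(\left(-4 + 10\right)^{2} + 183\right) = \left(\frac{5437}{7} + \frac{69 \left(-3 + 11\right)}{7}\right) + \left(6^{2} + 183\right) = \left(\frac{5437}{7} + \frac{69}{7} \cdot 8\right) + \left(36 + 183\right) = \left(\frac{5437}{7} + \frac{552}{7}\right) + 219 = \frac{5989}{7} + 219 = \frac{7522}{7}$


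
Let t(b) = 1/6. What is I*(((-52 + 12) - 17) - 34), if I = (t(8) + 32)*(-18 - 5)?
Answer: 403949/6 ≈ 67325.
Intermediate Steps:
t(b) = ⅙
I = -4439/6 (I = (⅙ + 32)*(-18 - 5) = (193/6)*(-23) = -4439/6 ≈ -739.83)
I*(((-52 + 12) - 17) - 34) = -4439*(((-52 + 12) - 17) - 34)/6 = -4439*((-40 - 17) - 34)/6 = -4439*(-57 - 34)/6 = -4439/6*(-91) = 403949/6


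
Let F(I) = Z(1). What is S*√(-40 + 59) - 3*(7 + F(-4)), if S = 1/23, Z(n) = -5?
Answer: -6 + √19/23 ≈ -5.8105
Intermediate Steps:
F(I) = -5
S = 1/23 ≈ 0.043478
S*√(-40 + 59) - 3*(7 + F(-4)) = √(-40 + 59)/23 - 3*(7 - 5) = √19/23 - 3*2 = √19/23 - 6 = -6 + √19/23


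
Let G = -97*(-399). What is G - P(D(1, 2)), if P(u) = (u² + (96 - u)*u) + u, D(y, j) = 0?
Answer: 38703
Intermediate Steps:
G = 38703
P(u) = u + u² + u*(96 - u) (P(u) = (u² + u*(96 - u)) + u = u + u² + u*(96 - u))
G - P(D(1, 2)) = 38703 - 97*0 = 38703 - 1*0 = 38703 + 0 = 38703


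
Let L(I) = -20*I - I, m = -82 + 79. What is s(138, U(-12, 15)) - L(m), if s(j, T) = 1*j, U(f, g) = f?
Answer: 75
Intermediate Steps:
m = -3
s(j, T) = j
L(I) = -21*I
s(138, U(-12, 15)) - L(m) = 138 - (-21)*(-3) = 138 - 1*63 = 138 - 63 = 75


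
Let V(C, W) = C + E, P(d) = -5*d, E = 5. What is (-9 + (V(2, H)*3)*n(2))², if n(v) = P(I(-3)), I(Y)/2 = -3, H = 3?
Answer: 385641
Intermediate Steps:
I(Y) = -6 (I(Y) = 2*(-3) = -6)
n(v) = 30 (n(v) = -5*(-6) = 30)
V(C, W) = 5 + C (V(C, W) = C + 5 = 5 + C)
(-9 + (V(2, H)*3)*n(2))² = (-9 + ((5 + 2)*3)*30)² = (-9 + (7*3)*30)² = (-9 + 21*30)² = (-9 + 630)² = 621² = 385641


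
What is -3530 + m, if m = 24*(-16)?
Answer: -3914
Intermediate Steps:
m = -384
-3530 + m = -3530 - 384 = -3914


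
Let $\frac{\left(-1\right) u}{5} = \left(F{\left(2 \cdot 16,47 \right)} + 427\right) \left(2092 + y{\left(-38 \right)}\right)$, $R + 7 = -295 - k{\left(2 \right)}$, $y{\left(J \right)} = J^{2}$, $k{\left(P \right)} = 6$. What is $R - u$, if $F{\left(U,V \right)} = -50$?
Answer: $6665052$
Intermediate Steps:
$R = -308$ ($R = -7 - 301 = -308$)
$u = -6665360$ ($u = - 5 \left(-50 + 427\right) \left(2092 + \left(-38\right)^{2}\right) = - 5 \cdot 377 \left(2092 + 1444\right) = - 5 \cdot 377 \cdot 3536 = \left(-5\right) 1333072 = -6665360$)
$R - u = -308 - -6665360 = -308 + 6665360 = 6665052$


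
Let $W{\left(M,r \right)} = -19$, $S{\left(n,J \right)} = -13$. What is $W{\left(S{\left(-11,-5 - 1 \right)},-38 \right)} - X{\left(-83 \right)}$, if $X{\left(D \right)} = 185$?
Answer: $-204$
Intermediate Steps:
$W{\left(S{\left(-11,-5 - 1 \right)},-38 \right)} - X{\left(-83 \right)} = -19 - 185 = -204$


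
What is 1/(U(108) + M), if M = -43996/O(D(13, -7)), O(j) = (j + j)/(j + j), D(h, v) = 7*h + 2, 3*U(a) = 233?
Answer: -3/131755 ≈ -2.2770e-5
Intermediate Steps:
U(a) = 233/3 (U(a) = (1/3)*233 = 233/3)
D(h, v) = 2 + 7*h
O(j) = 1 (O(j) = (2*j)/((2*j)) = (2*j)*(1/(2*j)) = 1)
M = -43996 (M = -43996/1 = -43996*1 = -43996)
1/(U(108) + M) = 1/(233/3 - 43996) = 1/(-131755/3) = -3/131755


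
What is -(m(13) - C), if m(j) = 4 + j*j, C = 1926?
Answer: 1753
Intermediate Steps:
m(j) = 4 + j²
-(m(13) - C) = -((4 + 13²) - 1*1926) = -((4 + 169) - 1926) = -(173 - 1926) = -1*(-1753) = 1753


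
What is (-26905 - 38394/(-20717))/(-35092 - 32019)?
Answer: 557352491/1390338587 ≈ 0.40088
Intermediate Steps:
(-26905 - 38394/(-20717))/(-35092 - 32019) = (-26905 - 38394*(-1/20717))/(-67111) = (-26905 + 38394/20717)*(-1/67111) = -557352491/20717*(-1/67111) = 557352491/1390338587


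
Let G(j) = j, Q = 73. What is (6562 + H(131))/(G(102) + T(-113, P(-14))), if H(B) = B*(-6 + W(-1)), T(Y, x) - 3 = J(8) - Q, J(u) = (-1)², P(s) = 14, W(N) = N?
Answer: 5645/33 ≈ 171.06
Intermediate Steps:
J(u) = 1
T(Y, x) = -69 (T(Y, x) = 3 + (1 - 1*73) = 3 + (1 - 73) = 3 - 72 = -69)
H(B) = -7*B (H(B) = B*(-6 - 1) = B*(-7) = -7*B)
(6562 + H(131))/(G(102) + T(-113, P(-14))) = (6562 - 7*131)/(102 - 69) = (6562 - 917)/33 = 5645*(1/33) = 5645/33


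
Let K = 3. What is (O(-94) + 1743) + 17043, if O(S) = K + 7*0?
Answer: 18789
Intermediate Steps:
O(S) = 3 (O(S) = 3 + 7*0 = 3 + 0 = 3)
(O(-94) + 1743) + 17043 = (3 + 1743) + 17043 = 1746 + 17043 = 18789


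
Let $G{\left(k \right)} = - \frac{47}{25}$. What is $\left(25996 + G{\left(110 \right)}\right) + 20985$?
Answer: $\frac{1174478}{25} \approx 46979.0$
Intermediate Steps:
$G{\left(k \right)} = - \frac{47}{25}$ ($G{\left(k \right)} = \left(-47\right) \frac{1}{25} = - \frac{47}{25}$)
$\left(25996 + G{\left(110 \right)}\right) + 20985 = \left(25996 - \frac{47}{25}\right) + 20985 = \frac{649853}{25} + 20985 = \frac{1174478}{25}$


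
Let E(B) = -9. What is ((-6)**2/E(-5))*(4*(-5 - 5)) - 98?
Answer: 62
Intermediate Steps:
((-6)**2/E(-5))*(4*(-5 - 5)) - 98 = ((-6)**2/(-9))*(4*(-5 - 5)) - 98 = (36*(-1/9))*(4*(-10)) - 98 = -4*(-40) - 98 = 160 - 98 = 62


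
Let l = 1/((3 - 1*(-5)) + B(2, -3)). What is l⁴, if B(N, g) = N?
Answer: 1/10000 ≈ 0.00010000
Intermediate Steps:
l = ⅒ (l = 1/((3 - 1*(-5)) + 2) = 1/((3 + 5) + 2) = 1/(8 + 2) = 1/10 = ⅒ ≈ 0.10000)
l⁴ = (⅒)⁴ = 1/10000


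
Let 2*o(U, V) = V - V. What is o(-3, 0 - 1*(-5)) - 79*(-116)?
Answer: 9164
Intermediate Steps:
o(U, V) = 0 (o(U, V) = (V - V)/2 = (1/2)*0 = 0)
o(-3, 0 - 1*(-5)) - 79*(-116) = 0 - 79*(-116) = 0 + 9164 = 9164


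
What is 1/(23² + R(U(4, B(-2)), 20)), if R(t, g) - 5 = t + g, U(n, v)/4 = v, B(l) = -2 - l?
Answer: 1/554 ≈ 0.0018051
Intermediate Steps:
U(n, v) = 4*v
R(t, g) = 5 + g + t (R(t, g) = 5 + (t + g) = 5 + (g + t) = 5 + g + t)
1/(23² + R(U(4, B(-2)), 20)) = 1/(23² + (5 + 20 + 4*(-2 - 1*(-2)))) = 1/(529 + (5 + 20 + 4*(-2 + 2))) = 1/(529 + (5 + 20 + 4*0)) = 1/(529 + (5 + 20 + 0)) = 1/(529 + 25) = 1/554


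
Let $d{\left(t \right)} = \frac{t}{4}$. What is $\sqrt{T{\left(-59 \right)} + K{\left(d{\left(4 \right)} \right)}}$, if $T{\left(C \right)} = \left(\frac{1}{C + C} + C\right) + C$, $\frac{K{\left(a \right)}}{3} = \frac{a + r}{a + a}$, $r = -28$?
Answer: $\frac{2 i \sqrt{137942}}{59} \approx 12.59 i$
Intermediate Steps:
$d{\left(t \right)} = \frac{t}{4}$ ($d{\left(t \right)} = t \frac{1}{4} = \frac{t}{4}$)
$K{\left(a \right)} = \frac{3 \left(-28 + a\right)}{2 a}$ ($K{\left(a \right)} = 3 \frac{a - 28}{a + a} = 3 \frac{-28 + a}{2 a} = \frac{3 \left(-28 + a\right)}{2 a}$)
$T{\left(C \right)} = \frac{1}{2 C} + 2 C$ ($T{\left(C \right)} = \left(\frac{1}{2 C} + C\right) + C = \left(C + \frac{1}{2 C}\right) + C = \frac{1}{2 C} + 2 C$)
$\sqrt{T{\left(-59 \right)} + K{\left(d{\left(4 \right)} \right)}} = \sqrt{\left(\frac{1}{2 \left(-59\right)} + 2 \left(-59\right)\right) + \left(\frac{3}{2} - \frac{42}{\frac{1}{4} \cdot 4}\right)} = \sqrt{\left(\frac{1}{2} \left(- \frac{1}{59}\right) - 118\right) + \left(\frac{3}{2} - \frac{42}{1}\right)} = \sqrt{\left(- \frac{1}{118} - 118\right) + \left(\frac{3}{2} - 42\right)} = \sqrt{- \frac{13925}{118} + \left(\frac{3}{2} - 42\right)} = \sqrt{- \frac{13925}{118} - \frac{81}{2}} = \sqrt{- \frac{9352}{59}} = \frac{2 i \sqrt{137942}}{59}$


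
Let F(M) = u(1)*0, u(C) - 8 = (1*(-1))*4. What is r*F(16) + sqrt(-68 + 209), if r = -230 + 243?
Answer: sqrt(141) ≈ 11.874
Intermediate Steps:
u(C) = 4 (u(C) = 8 + (1*(-1))*4 = 8 - 1*4 = 8 - 4 = 4)
r = 13
F(M) = 0 (F(M) = 4*0 = 0)
r*F(16) + sqrt(-68 + 209) = 13*0 + sqrt(-68 + 209) = 0 + sqrt(141) = sqrt(141)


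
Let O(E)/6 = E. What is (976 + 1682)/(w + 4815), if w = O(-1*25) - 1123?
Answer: 1329/1771 ≈ 0.75042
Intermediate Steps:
O(E) = 6*E
w = -1273 (w = 6*(-1*25) - 1123 = 6*(-25) - 1123 = -150 - 1123 = -1273)
(976 + 1682)/(w + 4815) = (976 + 1682)/(-1273 + 4815) = 2658/3542 = 2658*(1/3542) = 1329/1771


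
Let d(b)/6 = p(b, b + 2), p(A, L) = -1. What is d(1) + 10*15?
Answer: 144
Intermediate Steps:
d(b) = -6 (d(b) = 6*(-1) = -6)
d(1) + 10*15 = -6 + 10*15 = -6 + 150 = 144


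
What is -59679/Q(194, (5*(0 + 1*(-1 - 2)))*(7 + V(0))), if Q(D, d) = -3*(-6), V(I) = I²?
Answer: -6631/2 ≈ -3315.5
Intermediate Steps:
Q(D, d) = 18
-59679/Q(194, (5*(0 + 1*(-1 - 2)))*(7 + V(0))) = -59679/18 = -59679*1/18 = -6631/2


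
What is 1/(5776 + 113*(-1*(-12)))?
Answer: 1/7132 ≈ 0.00014021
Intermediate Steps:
1/(5776 + 113*(-1*(-12))) = 1/(5776 + 113*12) = 1/(5776 + 1356) = 1/7132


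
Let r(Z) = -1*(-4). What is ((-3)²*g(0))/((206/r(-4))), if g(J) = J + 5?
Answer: 90/103 ≈ 0.87379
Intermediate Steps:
r(Z) = 4
g(J) = 5 + J
((-3)²*g(0))/((206/r(-4))) = ((-3)²*(5 + 0))/((206/4)) = (9*5)/((206*(¼))) = 45/(103/2) = 45*(2/103) = 90/103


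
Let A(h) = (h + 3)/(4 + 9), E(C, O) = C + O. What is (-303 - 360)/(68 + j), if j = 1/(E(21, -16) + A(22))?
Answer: -59670/6133 ≈ -9.7293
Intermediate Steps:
A(h) = 3/13 + h/13 (A(h) = (3 + h)/13 = (3 + h)*(1/13) = 3/13 + h/13)
j = 13/90 (j = 1/((21 - 16) + (3/13 + (1/13)*22)) = 1/(5 + (3/13 + 22/13)) = 1/(5 + 25/13) = 1/(90/13) = 13/90 ≈ 0.14444)
(-303 - 360)/(68 + j) = (-303 - 360)/(68 + 13/90) = -663/6133/90 = -663*90/6133 = -59670/6133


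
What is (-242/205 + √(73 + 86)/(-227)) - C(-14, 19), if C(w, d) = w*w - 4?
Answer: -39602/205 - √159/227 ≈ -193.24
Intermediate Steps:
C(w, d) = -4 + w² (C(w, d) = w² - 4 = -4 + w²)
(-242/205 + √(73 + 86)/(-227)) - C(-14, 19) = (-242/205 + √(73 + 86)/(-227)) - (-4 + (-14)²) = (-242*1/205 + √159*(-1/227)) - (-4 + 196) = (-242/205 - √159/227) - 1*192 = (-242/205 - √159/227) - 192 = -39602/205 - √159/227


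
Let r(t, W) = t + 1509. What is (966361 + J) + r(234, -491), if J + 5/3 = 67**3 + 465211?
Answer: 5202229/3 ≈ 1.7341e+6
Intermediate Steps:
r(t, W) = 1509 + t
J = 2297917/3 (J = -5/3 + (67**3 + 465211) = -5/3 + (300763 + 465211) = -5/3 + 765974 = 2297917/3 ≈ 7.6597e+5)
(966361 + J) + r(234, -491) = (966361 + 2297917/3) + (1509 + 234) = 5197000/3 + 1743 = 5202229/3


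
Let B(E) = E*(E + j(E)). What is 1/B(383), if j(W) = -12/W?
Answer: 1/146677 ≈ 6.8177e-6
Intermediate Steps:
B(E) = E*(E - 12/E)
1/B(383) = 1/(-12 + 383**2) = 1/(-12 + 146689) = 1/146677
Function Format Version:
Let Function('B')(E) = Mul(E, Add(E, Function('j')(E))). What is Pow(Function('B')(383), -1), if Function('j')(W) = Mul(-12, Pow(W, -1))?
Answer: Rational(1, 146677) ≈ 6.8177e-6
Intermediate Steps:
Function('B')(E) = Mul(E, Add(E, Mul(-12, Pow(E, -1))))
Pow(Function('B')(383), -1) = Pow(Add(-12, Pow(383, 2)), -1) = Pow(Add(-12, 146689), -1) = Pow(146677, -1) = Rational(1, 146677)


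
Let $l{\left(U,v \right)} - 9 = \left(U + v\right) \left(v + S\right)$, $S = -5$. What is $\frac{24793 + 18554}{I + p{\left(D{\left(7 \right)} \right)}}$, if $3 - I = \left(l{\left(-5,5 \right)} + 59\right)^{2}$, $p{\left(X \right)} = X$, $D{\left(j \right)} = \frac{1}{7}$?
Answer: $- \frac{101143}{10782} \approx -9.3807$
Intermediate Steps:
$D{\left(j \right)} = \frac{1}{7}$
$l{\left(U,v \right)} = 9 + \left(-5 + v\right) \left(U + v\right)$ ($l{\left(U,v \right)} = 9 + \left(U + v\right) \left(v - 5\right) = 9 + \left(U + v\right) \left(-5 + v\right) = 9 + \left(-5 + v\right) \left(U + v\right)$)
$I = -4621$ ($I = 3 - \left(\left(9 + 5^{2} - -25 - 25 - 25\right) + 59\right)^{2} = 3 - \left(\left(9 + 25 + 25 - 25 - 25\right) + 59\right)^{2} = 3 - \left(9 + 59\right)^{2} = 3 - 68^{2} = 3 - 4624 = -4621$)
$\frac{24793 + 18554}{I + p{\left(D{\left(7 \right)} \right)}} = \frac{24793 + 18554}{-4621 + \frac{1}{7}} = \frac{43347}{- \frac{32346}{7}} = 43347 \left(- \frac{7}{32346}\right) = - \frac{101143}{10782}$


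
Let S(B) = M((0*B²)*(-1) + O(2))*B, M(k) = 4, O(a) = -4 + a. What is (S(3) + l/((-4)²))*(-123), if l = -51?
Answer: -17343/16 ≈ -1083.9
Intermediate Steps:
S(B) = 4*B
(S(3) + l/((-4)²))*(-123) = (4*3 - 51/((-4)²))*(-123) = (12 - 51/16)*(-123) = (141/16)*(-123) = -17343/16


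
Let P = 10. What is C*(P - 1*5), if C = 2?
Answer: 10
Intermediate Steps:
C*(P - 1*5) = 2*(10 - 1*5) = 2*(10 - 5) = 2*5 = 10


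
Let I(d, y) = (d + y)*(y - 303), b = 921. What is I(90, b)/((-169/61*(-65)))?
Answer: 38112678/10985 ≈ 3469.5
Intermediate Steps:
I(d, y) = (-303 + y)*(d + y) (I(d, y) = (d + y)*(-303 + y) = (-303 + y)*(d + y))
I(90, b)/((-169/61*(-65))) = (921² - 303*90 - 303*921 + 90*921)/((-169/61*(-65))) = (848241 - 27270 - 279063 + 82890)/((-169/61*(-65))) = 624798/((-13*13/61*(-65))) = 624798/((-169/61*(-65))) = 624798/(10985/61) = 624798*(61/10985) = 38112678/10985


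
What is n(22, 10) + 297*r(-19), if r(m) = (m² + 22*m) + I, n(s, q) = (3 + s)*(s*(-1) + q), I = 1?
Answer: -16932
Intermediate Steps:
n(s, q) = (3 + s)*(q - s) (n(s, q) = (3 + s)*(-s + q) = (3 + s)*(q - s))
r(m) = 1 + m² + 22*m (r(m) = (m² + 22*m) + 1 = 1 + m² + 22*m)
n(22, 10) + 297*r(-19) = (-1*22² - 3*22 + 3*10 + 10*22) + 297*(1 + (-19)² + 22*(-19)) = (-1*484 - 66 + 30 + 220) + 297*(1 + 361 - 418) = (-484 - 66 + 30 + 220) + 297*(-56) = -300 - 16632 = -16932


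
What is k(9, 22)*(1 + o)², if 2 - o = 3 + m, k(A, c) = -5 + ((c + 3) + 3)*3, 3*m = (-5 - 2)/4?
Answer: 3871/144 ≈ 26.882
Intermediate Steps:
m = -7/12 (m = ((-5 - 2)/4)/3 = (-7*¼)/3 = (⅓)*(-7/4) = -7/12 ≈ -0.58333)
k(A, c) = 13 + 3*c (k(A, c) = -5 + ((3 + c) + 3)*3 = -5 + (6 + c)*3 = -5 + (18 + 3*c) = 13 + 3*c)
o = -5/12 (o = 2 - (3 - 7/12) = 2 - 1*29/12 = 2 - 29/12 = -5/12 ≈ -0.41667)
k(9, 22)*(1 + o)² = (13 + 3*22)*(1 - 5/12)² = (13 + 66)*(7/12)² = 79*(49/144) = 3871/144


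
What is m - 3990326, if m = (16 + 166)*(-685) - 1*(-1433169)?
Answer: -2681827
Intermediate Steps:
m = 1308499 (m = 182*(-685) + 1433169 = -124670 + 1433169 = 1308499)
m - 3990326 = 1308499 - 3990326 = -2681827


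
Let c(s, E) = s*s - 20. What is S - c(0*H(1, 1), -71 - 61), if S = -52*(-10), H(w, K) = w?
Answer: 540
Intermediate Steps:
c(s, E) = -20 + s**2 (c(s, E) = s**2 - 20 = -20 + s**2)
S = 520
S - c(0*H(1, 1), -71 - 61) = 520 - (-20 + (0*1)**2) = 520 - (-20 + 0**2) = 520 - (-20 + 0) = 520 - 1*(-20) = 520 + 20 = 540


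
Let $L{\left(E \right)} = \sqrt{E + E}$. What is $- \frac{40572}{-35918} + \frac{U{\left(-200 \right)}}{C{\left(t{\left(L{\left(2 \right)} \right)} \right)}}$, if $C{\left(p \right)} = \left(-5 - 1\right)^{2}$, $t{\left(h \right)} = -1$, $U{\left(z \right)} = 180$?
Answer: $\frac{110081}{17959} \approx 6.1296$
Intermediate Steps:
$L{\left(E \right)} = \sqrt{2} \sqrt{E}$ ($L{\left(E \right)} = \sqrt{2 E} = \sqrt{2} \sqrt{E}$)
$C{\left(p \right)} = 36$ ($C{\left(p \right)} = \left(-6\right)^{2} = 36$)
$- \frac{40572}{-35918} + \frac{U{\left(-200 \right)}}{C{\left(t{\left(L{\left(2 \right)} \right)} \right)}} = - \frac{40572}{-35918} + \frac{180}{36} = \left(-40572\right) \left(- \frac{1}{35918}\right) + 180 \cdot \frac{1}{36} = \frac{20286}{17959} + 5 = \frac{110081}{17959}$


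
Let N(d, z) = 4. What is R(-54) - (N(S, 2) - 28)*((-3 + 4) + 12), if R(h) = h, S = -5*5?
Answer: 258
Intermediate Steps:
S = -25
R(-54) - (N(S, 2) - 28)*((-3 + 4) + 12) = -54 - (4 - 28)*((-3 + 4) + 12) = -54 - (-24)*(1 + 12) = -54 - (-24)*13 = -54 - 1*(-312) = -54 + 312 = 258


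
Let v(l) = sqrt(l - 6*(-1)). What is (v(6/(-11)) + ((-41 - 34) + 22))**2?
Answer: 30959/11 - 212*sqrt(165)/11 ≈ 2566.9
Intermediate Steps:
v(l) = sqrt(6 + l) (v(l) = sqrt(l + 6) = sqrt(6 + l))
(v(6/(-11)) + ((-41 - 34) + 22))**2 = (sqrt(6 + 6/(-11)) + ((-41 - 34) + 22))**2 = (sqrt(6 + 6*(-1/11)) + (-75 + 22))**2 = (sqrt(6 - 6/11) - 53)**2 = (sqrt(60/11) - 53)**2 = (2*sqrt(165)/11 - 53)**2 = (-53 + 2*sqrt(165)/11)**2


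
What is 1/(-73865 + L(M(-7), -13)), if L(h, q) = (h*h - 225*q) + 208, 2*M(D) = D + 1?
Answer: -1/70723 ≈ -1.4140e-5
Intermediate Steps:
M(D) = ½ + D/2 (M(D) = (D + 1)/2 = (1 + D)/2 = ½ + D/2)
L(h, q) = 208 + h² - 225*q (L(h, q) = (h² - 225*q) + 208 = 208 + h² - 225*q)
1/(-73865 + L(M(-7), -13)) = 1/(-73865 + (208 + (½ + (½)*(-7))² - 225*(-13))) = 1/(-73865 + (208 + (½ - 7/2)² + 2925)) = 1/(-73865 + (208 + (-3)² + 2925)) = 1/(-73865 + (208 + 9 + 2925)) = 1/(-73865 + 3142) = 1/(-70723) = -1/70723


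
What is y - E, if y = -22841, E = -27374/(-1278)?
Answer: -14609086/639 ≈ -22862.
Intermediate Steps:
E = 13687/639 (E = -27374*(-1/1278) = 13687/639 ≈ 21.419)
y - E = -22841 - 1*13687/639 = -22841 - 13687/639 = -14609086/639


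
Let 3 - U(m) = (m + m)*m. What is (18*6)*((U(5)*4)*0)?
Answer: 0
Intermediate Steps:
U(m) = 3 - 2*m**2 (U(m) = 3 - (m + m)*m = 3 - 2*m*m = 3 - 2*m**2)
(18*6)*((U(5)*4)*0) = (18*6)*(((3 - 2*5**2)*4)*0) = 108*(((3 - 2*25)*4)*0) = 108*(((3 - 50)*4)*0) = 108*(-47*4*0) = 108*(-188*0) = 108*0 = 0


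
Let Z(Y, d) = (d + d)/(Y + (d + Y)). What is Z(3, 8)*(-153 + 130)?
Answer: -184/7 ≈ -26.286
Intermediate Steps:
Z(Y, d) = 2*d/(d + 2*Y) (Z(Y, d) = (2*d)/(Y + (Y + d)) = (2*d)/(d + 2*Y) = 2*d/(d + 2*Y))
Z(3, 8)*(-153 + 130) = (2*8/(8 + 2*3))*(-153 + 130) = (2*8/(8 + 6))*(-23) = (2*8/14)*(-23) = (2*8*(1/14))*(-23) = (8/7)*(-23) = -184/7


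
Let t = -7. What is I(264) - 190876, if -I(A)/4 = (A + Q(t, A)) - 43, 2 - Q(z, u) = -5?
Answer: -191788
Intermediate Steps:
Q(z, u) = 7 (Q(z, u) = 2 - 1*(-5) = 2 + 5 = 7)
I(A) = 144 - 4*A (I(A) = -4*((A + 7) - 43) = -4*((7 + A) - 43) = -4*(-36 + A) = 144 - 4*A)
I(264) - 190876 = (144 - 4*264) - 190876 = (144 - 1056) - 190876 = -912 - 190876 = -191788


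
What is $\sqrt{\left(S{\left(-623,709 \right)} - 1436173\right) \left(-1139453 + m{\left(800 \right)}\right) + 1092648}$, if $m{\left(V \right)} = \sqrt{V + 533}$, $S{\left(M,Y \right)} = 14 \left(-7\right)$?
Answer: $\sqrt{1636564392411 - 1436271 \sqrt{1333}} \approx 1.2793 \cdot 10^{6}$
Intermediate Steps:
$S{\left(M,Y \right)} = -98$
$m{\left(V \right)} = \sqrt{533 + V}$
$\sqrt{\left(S{\left(-623,709 \right)} - 1436173\right) \left(-1139453 + m{\left(800 \right)}\right) + 1092648} = \sqrt{\left(-98 - 1436173\right) \left(-1139453 + \sqrt{533 + 800}\right) + 1092648} = \sqrt{- 1436271 \left(-1139453 + \sqrt{1333}\right) + 1092648} = \sqrt{\left(1636563299763 - 1436271 \sqrt{1333}\right) + 1092648} = \sqrt{1636564392411 - 1436271 \sqrt{1333}}$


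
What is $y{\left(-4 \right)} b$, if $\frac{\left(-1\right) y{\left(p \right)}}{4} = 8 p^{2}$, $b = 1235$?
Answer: $-632320$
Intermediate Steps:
$y{\left(p \right)} = - 32 p^{2}$ ($y{\left(p \right)} = - 4 \cdot 8 p^{2} = - 32 p^{2}$)
$y{\left(-4 \right)} b = - 32 \left(-4\right)^{2} \cdot 1235 = \left(-32\right) 16 \cdot 1235 = \left(-512\right) 1235 = -632320$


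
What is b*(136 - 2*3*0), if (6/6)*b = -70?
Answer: -9520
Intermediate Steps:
b = -70
b*(136 - 2*3*0) = -70*(136 - 2*3*0) = -70*(136 - 6*0) = -70*(136 + 0) = -70*136 = -9520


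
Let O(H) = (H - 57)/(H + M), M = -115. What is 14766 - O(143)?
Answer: 206681/14 ≈ 14763.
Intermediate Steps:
O(H) = (-57 + H)/(-115 + H) (O(H) = (H - 57)/(H - 115) = (-57 + H)/(-115 + H))
14766 - O(143) = 14766 - (-57 + 143)/(-115 + 143) = 14766 - 86/28 = 14766 - 1*43/14 = 14766 - 43/14 = 206681/14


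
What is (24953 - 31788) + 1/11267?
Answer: -77009944/11267 ≈ -6835.0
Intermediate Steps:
(24953 - 31788) + 1/11267 = -6835 + 1/11267 = -77009944/11267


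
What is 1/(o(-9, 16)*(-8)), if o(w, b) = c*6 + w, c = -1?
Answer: 1/120 ≈ 0.0083333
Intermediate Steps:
o(w, b) = -6 + w (o(w, b) = -1*6 + w = -6 + w)
1/(o(-9, 16)*(-8)) = 1/((-6 - 9)*(-8)) = 1/(-15*(-8)) = 1/120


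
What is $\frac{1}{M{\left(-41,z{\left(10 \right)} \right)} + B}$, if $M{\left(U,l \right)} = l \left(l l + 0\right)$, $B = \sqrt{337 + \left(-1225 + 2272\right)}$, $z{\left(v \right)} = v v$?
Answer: $\frac{125000}{124999999827} - \frac{\sqrt{346}}{499999999308} \approx 9.9996 \cdot 10^{-7}$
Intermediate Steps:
$z{\left(v \right)} = v^{2}$
$B = 2 \sqrt{346}$ ($B = \sqrt{337 + 1047} = \sqrt{1384} = 2 \sqrt{346} \approx 37.202$)
$M{\left(U,l \right)} = l^{3}$ ($M{\left(U,l \right)} = l \left(l^{2} + 0\right) = l l^{2} = l^{3}$)
$\frac{1}{M{\left(-41,z{\left(10 \right)} \right)} + B} = \frac{1}{\left(10^{2}\right)^{3} + 2 \sqrt{346}} = \frac{1}{100^{3} + 2 \sqrt{346}} = \frac{1}{1000000 + 2 \sqrt{346}}$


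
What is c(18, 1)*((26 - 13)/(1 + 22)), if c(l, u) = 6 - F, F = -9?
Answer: 195/23 ≈ 8.4783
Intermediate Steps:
c(l, u) = 15 (c(l, u) = 6 - 1*(-9) = 6 + 9 = 15)
c(18, 1)*((26 - 13)/(1 + 22)) = 15*((26 - 13)/(1 + 22)) = 15*(13/23) = 195/23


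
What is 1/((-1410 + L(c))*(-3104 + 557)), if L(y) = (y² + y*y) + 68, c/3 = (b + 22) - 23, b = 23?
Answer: -1/18771390 ≈ -5.3273e-8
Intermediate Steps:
c = 66 (c = 3*((23 + 22) - 23) = 3*(45 - 23) = 3*22 = 66)
L(y) = 68 + 2*y² (L(y) = (y² + y²) + 68 = 2*y² + 68 = 68 + 2*y²)
1/((-1410 + L(c))*(-3104 + 557)) = 1/((-1410 + (68 + 2*66²))*(-3104 + 557)) = 1/((-1410 + (68 + 2*4356))*(-2547)) = 1/((-1410 + (68 + 8712))*(-2547)) = 1/((-1410 + 8780)*(-2547)) = 1/(7370*(-2547)) = 1/(-18771390) = -1/18771390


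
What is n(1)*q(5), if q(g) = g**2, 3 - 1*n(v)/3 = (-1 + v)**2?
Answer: 225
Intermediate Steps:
n(v) = 9 - 3*(-1 + v)**2
n(1)*q(5) = (9 - 3*(-1 + 1)**2)*5**2 = (9 - 3*0**2)*25 = (9 - 3*0)*25 = (9 + 0)*25 = 9*25 = 225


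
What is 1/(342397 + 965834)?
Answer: 1/1308231 ≈ 7.6439e-7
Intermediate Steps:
1/(342397 + 965834) = 1/1308231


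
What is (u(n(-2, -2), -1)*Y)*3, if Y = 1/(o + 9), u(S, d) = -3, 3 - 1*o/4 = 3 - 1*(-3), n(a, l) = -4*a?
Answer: 3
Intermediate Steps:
o = -12 (o = 12 - 4*(3 - 1*(-3)) = 12 - 4*(3 + 3) = 12 - 4*6 = 12 - 24 = -12)
Y = -1/3 (Y = 1/(-12 + 9) = 1/(-3) = -1/3 ≈ -0.33333)
(u(n(-2, -2), -1)*Y)*3 = -3*(-1/3)*3 = 1*3 = 3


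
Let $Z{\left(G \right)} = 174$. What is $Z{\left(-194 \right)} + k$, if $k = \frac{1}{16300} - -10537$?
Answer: $\frac{174589301}{16300} \approx 10711.0$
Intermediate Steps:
$k = \frac{171753101}{16300}$ ($k = \frac{1}{16300} + 10537 = \frac{171753101}{16300} \approx 10537.0$)
$Z{\left(-194 \right)} + k = 174 + \frac{171753101}{16300} = \frac{174589301}{16300}$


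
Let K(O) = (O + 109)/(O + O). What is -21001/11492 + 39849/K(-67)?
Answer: -10227578819/80444 ≈ -1.2714e+5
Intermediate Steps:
K(O) = (109 + O)/(2*O) (K(O) = (109 + O)/((2*O)) = (109 + O)*(1/(2*O)) = (109 + O)/(2*O))
-21001/11492 + 39849/K(-67) = -21001/11492 + 39849/(((½)*(109 - 67)/(-67))) = -21001*1/11492 + 39849/(((½)*(-1/67)*42)) = -21001/11492 + 39849/(-21/67) = -21001/11492 + 39849*(-67/21) = -21001/11492 - 889961/7 = -10227578819/80444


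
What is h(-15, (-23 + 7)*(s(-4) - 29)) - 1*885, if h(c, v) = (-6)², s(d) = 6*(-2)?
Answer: -849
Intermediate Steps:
s(d) = -12
h(c, v) = 36
h(-15, (-23 + 7)*(s(-4) - 29)) - 1*885 = 36 - 1*885 = 36 - 885 = -849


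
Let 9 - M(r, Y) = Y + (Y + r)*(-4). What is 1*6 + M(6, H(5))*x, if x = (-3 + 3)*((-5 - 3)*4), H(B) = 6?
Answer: 6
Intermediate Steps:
M(r, Y) = 9 + 3*Y + 4*r (M(r, Y) = 9 - (Y + (Y + r)*(-4)) = 9 - (Y + (-4*Y - 4*r)) = 9 - (-4*r - 3*Y) = 9 + (3*Y + 4*r) = 9 + 3*Y + 4*r)
x = 0 (x = 0*(-8*4) = 0*(-32) = 0)
1*6 + M(6, H(5))*x = 1*6 + (9 + 3*6 + 4*6)*0 = 6 + (9 + 18 + 24)*0 = 6 + 51*0 = 6 + 0 = 6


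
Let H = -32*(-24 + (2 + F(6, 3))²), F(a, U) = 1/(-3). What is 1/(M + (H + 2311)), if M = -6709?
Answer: -9/33470 ≈ -0.00026890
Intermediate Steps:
F(a, U) = -⅓
H = 6112/9 (H = -32*(-24 + (2 - ⅓)²) = -32*(-24 + (5/3)²) = -32*(-24 + 25/9) = -32*(-191/9) = 6112/9 ≈ 679.11)
1/(M + (H + 2311)) = 1/(-6709 + (6112/9 + 2311)) = 1/(-6709 + 26911/9) = 1/(-33470/9) = -9/33470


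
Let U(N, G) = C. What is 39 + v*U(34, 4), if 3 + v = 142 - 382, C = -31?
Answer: 7572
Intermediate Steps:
U(N, G) = -31
v = -243 (v = -3 + (142 - 382) = -3 - 240 = -243)
39 + v*U(34, 4) = 39 - 243*(-31) = 39 + 7533 = 7572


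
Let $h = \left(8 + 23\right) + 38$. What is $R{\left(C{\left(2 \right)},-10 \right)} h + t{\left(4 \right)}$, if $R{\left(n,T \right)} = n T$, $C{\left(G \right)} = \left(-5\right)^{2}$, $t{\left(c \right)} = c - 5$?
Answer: $-17251$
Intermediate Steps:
$t{\left(c \right)} = -5 + c$
$C{\left(G \right)} = 25$
$R{\left(n,T \right)} = T n$
$h = 69$ ($h = 31 + 38 = 69$)
$R{\left(C{\left(2 \right)},-10 \right)} h + t{\left(4 \right)} = \left(-10\right) 25 \cdot 69 + \left(-5 + 4\right) = \left(-250\right) 69 - 1 = -17250 - 1 = -17251$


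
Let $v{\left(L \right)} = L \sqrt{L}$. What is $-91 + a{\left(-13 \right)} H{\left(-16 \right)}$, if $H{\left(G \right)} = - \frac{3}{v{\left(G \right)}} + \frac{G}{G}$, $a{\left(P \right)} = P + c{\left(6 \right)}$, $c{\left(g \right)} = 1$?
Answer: $-103 + \frac{9 i}{16} \approx -103.0 + 0.5625 i$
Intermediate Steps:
$v{\left(L \right)} = L^{\frac{3}{2}}$
$a{\left(P \right)} = 1 + P$ ($a{\left(P \right)} = P + 1 = 1 + P$)
$H{\left(G \right)} = 1 - \frac{3}{G^{\frac{3}{2}}}$ ($H{\left(G \right)} = - \frac{3}{G^{\frac{3}{2}}} + \frac{G}{G} = - \frac{3}{G^{\frac{3}{2}}} + 1 = 1 - \frac{3}{G^{\frac{3}{2}}}$)
$-91 + a{\left(-13 \right)} H{\left(-16 \right)} = -91 + \left(1 - 13\right) \left(1 - \frac{3}{\left(-64\right) i}\right) = -91 - 12 \left(1 - 3 \frac{i}{64}\right) = -91 - 12 \left(1 - \frac{3 i}{64}\right) = -91 - \left(12 - \frac{9 i}{16}\right) = -103 + \frac{9 i}{16}$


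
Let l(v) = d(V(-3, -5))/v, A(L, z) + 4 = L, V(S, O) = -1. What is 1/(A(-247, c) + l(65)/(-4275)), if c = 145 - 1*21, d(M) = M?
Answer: -277875/69746624 ≈ -0.0039841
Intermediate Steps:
c = 124 (c = 145 - 21 = 124)
A(L, z) = -4 + L
l(v) = -1/v
1/(A(-247, c) + l(65)/(-4275)) = 1/((-4 - 247) - 1/65/(-4275)) = 1/(-251 - 1*1/65*(-1/4275)) = 1/(-251 - 1/65*(-1/4275)) = 1/(-251 + 1/277875) = 1/(-69746624/277875) = -277875/69746624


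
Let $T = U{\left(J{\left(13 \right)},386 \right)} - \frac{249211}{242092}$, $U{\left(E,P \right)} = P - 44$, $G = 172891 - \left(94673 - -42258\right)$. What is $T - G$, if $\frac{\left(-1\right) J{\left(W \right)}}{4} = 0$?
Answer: $- \frac{8623082067}{242092} \approx -35619.0$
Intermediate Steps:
$G = 35960$ ($G = 172891 - \left(94673 + 42258\right) = 172891 - 136931 = 35960$)
$J{\left(W \right)} = 0$ ($J{\left(W \right)} = \left(-4\right) 0 = 0$)
$U{\left(E,P \right)} = -44 + P$ ($U{\left(E,P \right)} = P - 44 = -44 + P$)
$T = \frac{82546253}{242092}$ ($T = \left(-44 + 386\right) - \frac{249211}{242092} = 342 - 249211 \cdot \frac{1}{242092} = 342 - \frac{249211}{242092} = \frac{82546253}{242092} \approx 340.97$)
$T - G = \frac{82546253}{242092} - 35960 = - \frac{8623082067}{242092}$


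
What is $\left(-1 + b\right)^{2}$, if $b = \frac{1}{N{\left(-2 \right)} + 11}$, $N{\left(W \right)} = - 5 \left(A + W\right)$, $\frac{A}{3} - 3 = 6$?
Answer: $\frac{13225}{12996} \approx 1.0176$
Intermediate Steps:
$A = 27$ ($A = 9 + 3 \cdot 6 = 9 + 18 = 27$)
$N{\left(W \right)} = -135 - 5 W$ ($N{\left(W \right)} = - 5 \left(27 + W\right) = -135 - 5 W$)
$b = - \frac{1}{114}$ ($b = \frac{1}{\left(-135 - -10\right) + 11} = \frac{1}{\left(-135 + 10\right) + 11} = \frac{1}{-125 + 11} = \frac{1}{-114} = - \frac{1}{114} \approx -0.0087719$)
$\left(-1 + b\right)^{2} = \left(-1 - \frac{1}{114}\right)^{2} = \left(- \frac{115}{114}\right)^{2} = \frac{13225}{12996}$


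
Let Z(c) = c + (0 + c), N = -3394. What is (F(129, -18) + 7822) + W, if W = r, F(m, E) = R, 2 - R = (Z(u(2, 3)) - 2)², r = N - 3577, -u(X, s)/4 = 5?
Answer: -911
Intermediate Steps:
u(X, s) = -20 (u(X, s) = -4*5 = -20)
Z(c) = 2*c (Z(c) = c + c = 2*c)
r = -6971 (r = -3394 - 3577 = -6971)
R = -1762 (R = 2 - (2*(-20) - 2)² = 2 - (-40 - 2)² = 2 - 1*(-42)² = 2 - 1*1764 = 2 - 1764 = -1762)
F(m, E) = -1762
W = -6971
(F(129, -18) + 7822) + W = (-1762 + 7822) - 6971 = 6060 - 6971 = -911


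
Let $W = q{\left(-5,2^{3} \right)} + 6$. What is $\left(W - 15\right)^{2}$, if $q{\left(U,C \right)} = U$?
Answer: $196$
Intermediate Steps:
$W = 1$ ($W = -5 + 6 = 1$)
$\left(W - 15\right)^{2} = \left(1 - 15\right)^{2} = \left(-14\right)^{2} = 196$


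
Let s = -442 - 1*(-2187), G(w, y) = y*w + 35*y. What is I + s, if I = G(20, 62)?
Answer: 5155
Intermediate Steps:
G(w, y) = 35*y + w*y (G(w, y) = w*y + 35*y = 35*y + w*y)
s = 1745 (s = -442 + 2187 = 1745)
I = 3410 (I = 62*(35 + 20) = 62*55 = 3410)
I + s = 3410 + 1745 = 5155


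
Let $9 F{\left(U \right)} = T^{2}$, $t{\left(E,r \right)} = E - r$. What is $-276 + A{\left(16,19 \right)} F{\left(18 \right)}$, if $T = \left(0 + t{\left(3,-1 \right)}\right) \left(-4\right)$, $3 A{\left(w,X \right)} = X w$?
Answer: $\frac{70372}{27} \approx 2606.4$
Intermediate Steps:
$A{\left(w,X \right)} = \frac{X w}{3}$
$T = -16$ ($T = \left(0 + \left(3 - -1\right)\right) \left(-4\right) = \left(0 + \left(3 + 1\right)\right) \left(-4\right) = \left(0 + 4\right) \left(-4\right) = 4 \left(-4\right) = -16$)
$F{\left(U \right)} = \frac{256}{9}$ ($F{\left(U \right)} = \frac{\left(-16\right)^{2}}{9} = \frac{1}{9} \cdot 256 = \frac{256}{9}$)
$-276 + A{\left(16,19 \right)} F{\left(18 \right)} = -276 + \frac{1}{3} \cdot 19 \cdot 16 \cdot \frac{256}{9} = -276 + \frac{304}{3} \cdot \frac{256}{9} = -276 + \frac{77824}{27} = \frac{70372}{27}$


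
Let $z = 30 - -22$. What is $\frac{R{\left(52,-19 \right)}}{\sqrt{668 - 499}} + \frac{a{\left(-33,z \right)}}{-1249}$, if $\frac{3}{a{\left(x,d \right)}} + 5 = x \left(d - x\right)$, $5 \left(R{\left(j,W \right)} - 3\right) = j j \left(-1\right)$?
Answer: $- \frac{1887511243}{45625970} \approx -41.369$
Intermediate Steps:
$z = 52$ ($z = 30 + 22 = 52$)
$R{\left(j,W \right)} = 3 - \frac{j^{2}}{5}$ ($R{\left(j,W \right)} = 3 + \frac{j j \left(-1\right)}{5} = 3 + \frac{j^{2} \left(-1\right)}{5} = 3 + \frac{\left(-1\right) j^{2}}{5} = 3 - \frac{j^{2}}{5}$)
$a{\left(x,d \right)} = \frac{3}{-5 + x \left(d - x\right)}$
$\frac{R{\left(52,-19 \right)}}{\sqrt{668 - 499}} + \frac{a{\left(-33,z \right)}}{-1249} = \frac{3 - \frac{52^{2}}{5}}{\sqrt{668 - 499}} + \frac{\left(-3\right) \frac{1}{5 + \left(-33\right)^{2} - 52 \left(-33\right)}}{-1249} = \frac{3 - \frac{2704}{5}}{\sqrt{668 + \left(-941 + 442\right)}} + - \frac{3}{5 + 1089 + 1716} \left(- \frac{1}{1249}\right) = \frac{3 - \frac{2704}{5}}{\sqrt{668 - 499}} + - \frac{3}{2810} \left(- \frac{1}{1249}\right) = - \frac{2689}{5 \sqrt{169}} + \left(-3\right) \frac{1}{2810} \left(- \frac{1}{1249}\right) = - \frac{2689}{5 \cdot 13} - - \frac{3}{3509690} = \left(- \frac{2689}{5}\right) \frac{1}{13} + \frac{3}{3509690} = - \frac{2689}{65} + \frac{3}{3509690} = - \frac{1887511243}{45625970}$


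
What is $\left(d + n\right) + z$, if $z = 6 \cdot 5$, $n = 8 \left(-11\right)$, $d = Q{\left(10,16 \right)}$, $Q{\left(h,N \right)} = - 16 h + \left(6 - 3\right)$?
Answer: $-215$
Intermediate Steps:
$Q{\left(h,N \right)} = 3 - 16 h$ ($Q{\left(h,N \right)} = - 16 h + \left(6 - 3\right) = - 16 h + 3 = 3 - 16 h$)
$d = -157$ ($d = 3 - 160 = -157$)
$n = -88$
$z = 30$
$\left(d + n\right) + z = \left(-157 - 88\right) + 30 = -245 + 30 = -215$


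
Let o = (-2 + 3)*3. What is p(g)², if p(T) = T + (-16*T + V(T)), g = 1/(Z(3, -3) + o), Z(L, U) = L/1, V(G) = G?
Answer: 49/9 ≈ 5.4444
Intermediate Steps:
Z(L, U) = L (Z(L, U) = L*1 = L)
o = 3 (o = 1*3 = 3)
g = ⅙ (g = 1/(3 + 3) = 1/6 = ⅙ ≈ 0.16667)
p(T) = -14*T (p(T) = T + (-16*T + T) = T - 15*T = -14*T)
p(g)² = (-14*⅙)² = (-7/3)² = 49/9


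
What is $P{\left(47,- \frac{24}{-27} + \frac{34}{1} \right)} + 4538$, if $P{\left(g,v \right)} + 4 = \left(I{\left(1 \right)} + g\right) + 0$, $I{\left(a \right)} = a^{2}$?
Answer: $4582$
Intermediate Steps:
$P{\left(g,v \right)} = -3 + g$ ($P{\left(g,v \right)} = -4 + \left(\left(1^{2} + g\right) + 0\right) = -4 + \left(\left(1 + g\right) + 0\right) = -4 + \left(1 + g\right) = -3 + g$)
$P{\left(47,- \frac{24}{-27} + \frac{34}{1} \right)} + 4538 = \left(-3 + 47\right) + 4538 = 44 + 4538 = 4582$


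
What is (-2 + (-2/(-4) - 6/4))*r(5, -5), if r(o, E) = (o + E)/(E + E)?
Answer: 0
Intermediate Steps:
r(o, E) = (E + o)/(2*E) (r(o, E) = (E + o)/((2*E)) = (E + o)*(1/(2*E)) = (E + o)/(2*E))
(-2 + (-2/(-4) - 6/4))*r(5, -5) = (-2 + (-2/(-4) - 6/4))*((½)*(-5 + 5)/(-5)) = (-2 + (-2*(-¼) - 6*¼))*((½)*(-⅕)*0) = (-2 + (½ - 3/2))*0 = (-2 - 1)*0 = -3*0 = 0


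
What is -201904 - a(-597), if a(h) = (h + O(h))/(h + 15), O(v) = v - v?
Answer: -39169575/194 ≈ -2.0191e+5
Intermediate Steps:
O(v) = 0
a(h) = h/(15 + h) (a(h) = (h + 0)/(h + 15) = h/(15 + h))
-201904 - a(-597) = -201904 - (-597)/(15 - 597) = -201904 - (-597)/(-582) = -201904 - (-597)*(-1)/582 = -201904 - 1*199/194 = -201904 - 199/194 = -39169575/194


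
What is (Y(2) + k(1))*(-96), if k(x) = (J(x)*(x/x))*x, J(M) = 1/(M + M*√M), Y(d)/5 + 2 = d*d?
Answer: -1008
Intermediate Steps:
Y(d) = -10 + 5*d² (Y(d) = -10 + 5*(d*d) = -10 + 5*d²)
J(M) = 1/(M + M^(3/2))
k(x) = x/(x + x^(3/2)) (k(x) = ((x/x)/(x + x^(3/2)))*x = (1/(x + x^(3/2)))*x = x/(x + x^(3/2)))
(Y(2) + k(1))*(-96) = ((-10 + 5*2²) + 1/(1 + 1^(3/2)))*(-96) = ((-10 + 5*4) + 1/(1 + 1))*(-96) = ((-10 + 20) + 1/2)*(-96) = (10 + 1*(½))*(-96) = (10 + ½)*(-96) = (21/2)*(-96) = -1008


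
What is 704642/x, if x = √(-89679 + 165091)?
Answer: 352321*√18853/18853 ≈ 2565.9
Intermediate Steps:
x = 2*√18853 (x = √75412 = 2*√18853 ≈ 274.61)
704642/x = 704642/((2*√18853)) = 704642*(√18853/37706) = 352321*√18853/18853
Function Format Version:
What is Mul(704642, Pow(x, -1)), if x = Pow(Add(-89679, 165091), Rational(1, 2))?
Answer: Mul(Rational(352321, 18853), Pow(18853, Rational(1, 2))) ≈ 2565.9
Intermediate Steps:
x = Mul(2, Pow(18853, Rational(1, 2))) (x = Pow(75412, Rational(1, 2)) = Mul(2, Pow(18853, Rational(1, 2))) ≈ 274.61)
Mul(704642, Pow(x, -1)) = Mul(704642, Pow(Mul(2, Pow(18853, Rational(1, 2))), -1)) = Mul(704642, Mul(Rational(1, 37706), Pow(18853, Rational(1, 2)))) = Mul(Rational(352321, 18853), Pow(18853, Rational(1, 2)))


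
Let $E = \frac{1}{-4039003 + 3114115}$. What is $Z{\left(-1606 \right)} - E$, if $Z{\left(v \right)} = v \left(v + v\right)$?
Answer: $\frac{4771008851137}{924888} \approx 5.1585 \cdot 10^{6}$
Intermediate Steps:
$E = - \frac{1}{924888}$ ($E = \frac{1}{-924888} = - \frac{1}{924888} \approx -1.0812 \cdot 10^{-6}$)
$Z{\left(v \right)} = 2 v^{2}$ ($Z{\left(v \right)} = v 2 v = 2 v^{2}$)
$Z{\left(-1606 \right)} - E = 2 \left(-1606\right)^{2} - - \frac{1}{924888} = 2 \cdot 2579236 + \frac{1}{924888} = 5158472 + \frac{1}{924888} = \frac{4771008851137}{924888}$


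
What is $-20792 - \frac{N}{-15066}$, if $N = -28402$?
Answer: $- \frac{156640337}{7533} \approx -20794.0$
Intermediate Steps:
$-20792 - \frac{N}{-15066} = -20792 - - \frac{28402}{-15066} = -20792 - \left(-28402\right) \left(- \frac{1}{15066}\right) = -20792 - \frac{14201}{7533} = - \frac{156640337}{7533}$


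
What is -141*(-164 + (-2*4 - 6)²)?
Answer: -4512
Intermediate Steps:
-141*(-164 + (-2*4 - 6)²) = -141*(-164 + (-8 - 6)²) = -141*(-164 + (-14)²) = -141*(-164 + 196) = -141*32 = -4512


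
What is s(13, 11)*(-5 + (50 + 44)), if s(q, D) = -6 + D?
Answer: 445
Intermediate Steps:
s(13, 11)*(-5 + (50 + 44)) = (-6 + 11)*(-5 + (50 + 44)) = 5*(-5 + 94) = 5*89 = 445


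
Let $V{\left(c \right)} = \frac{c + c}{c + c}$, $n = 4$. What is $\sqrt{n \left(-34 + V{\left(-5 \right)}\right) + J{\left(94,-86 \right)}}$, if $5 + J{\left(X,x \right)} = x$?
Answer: $i \sqrt{223} \approx 14.933 i$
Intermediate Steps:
$V{\left(c \right)} = 1$ ($V{\left(c \right)} = \frac{2 c}{2 c} = 2 c \frac{1}{2 c} = 1$)
$J{\left(X,x \right)} = -5 + x$
$\sqrt{n \left(-34 + V{\left(-5 \right)}\right) + J{\left(94,-86 \right)}} = \sqrt{4 \left(-34 + 1\right) - 91} = \sqrt{4 \left(-33\right) - 91} = \sqrt{-132 - 91} = \sqrt{-223} = i \sqrt{223}$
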